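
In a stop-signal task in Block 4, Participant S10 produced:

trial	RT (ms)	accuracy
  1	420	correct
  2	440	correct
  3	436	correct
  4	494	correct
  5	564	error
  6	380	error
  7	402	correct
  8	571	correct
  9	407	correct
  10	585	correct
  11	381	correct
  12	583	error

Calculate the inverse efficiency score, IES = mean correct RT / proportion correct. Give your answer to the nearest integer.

613 ms

Correct trials (n=9): 420, 440, 436, 494, 402, 571, 407, 585, 381
Mean correct RT = 4136/9 = 459.5556 ms
Proportion correct = 9/12
IES = 459.5556 / (9/12) = 612.741 ms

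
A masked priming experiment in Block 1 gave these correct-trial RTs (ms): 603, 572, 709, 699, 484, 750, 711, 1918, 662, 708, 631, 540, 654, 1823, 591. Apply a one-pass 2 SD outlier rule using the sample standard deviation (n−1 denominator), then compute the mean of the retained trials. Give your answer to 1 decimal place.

639.5 ms

n = 15, ΣRT = 12055, M = 803.667
Σ(x−M)² = 2704469.33; s = √(2704469.33/14) = 439.518
Cutoffs: 803.667 ± 2·439.518 → [-75.4, 1682.7]
Outside: 1823, 1918 → excluded.
Retained (n=13): Σ = 8314, mean = 8314/13 = 639.538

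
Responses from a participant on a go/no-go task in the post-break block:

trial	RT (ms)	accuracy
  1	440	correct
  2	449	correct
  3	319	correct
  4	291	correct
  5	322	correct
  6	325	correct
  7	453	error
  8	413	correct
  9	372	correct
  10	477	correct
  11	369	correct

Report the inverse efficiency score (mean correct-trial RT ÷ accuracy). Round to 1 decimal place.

Correct trials (n=10): 440, 449, 319, 291, 322, 325, 413, 372, 477, 369
Mean correct RT = 3777/10 = 377.7000 ms
Proportion correct = 10/11
IES = 377.7000 / (10/11) = 415.470 ms

415.5 ms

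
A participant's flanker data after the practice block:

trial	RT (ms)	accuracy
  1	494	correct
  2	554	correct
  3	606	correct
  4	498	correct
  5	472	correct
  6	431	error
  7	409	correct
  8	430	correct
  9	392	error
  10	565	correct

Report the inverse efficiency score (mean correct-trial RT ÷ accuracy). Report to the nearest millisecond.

629 ms

Correct trials (n=8): 494, 554, 606, 498, 472, 409, 430, 565
Mean correct RT = 4028/8 = 503.5000 ms
Proportion correct = 8/10
IES = 503.5000 / (8/10) = 629.375 ms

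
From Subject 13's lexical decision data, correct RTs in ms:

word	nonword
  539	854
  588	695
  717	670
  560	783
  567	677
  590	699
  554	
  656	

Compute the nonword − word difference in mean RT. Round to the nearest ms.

133 ms

M(word) = 4771/8 = 596.375
M(nonword) = 4378/6 = 729.667
Difference = 729.667 − 596.375 = 133.292 ms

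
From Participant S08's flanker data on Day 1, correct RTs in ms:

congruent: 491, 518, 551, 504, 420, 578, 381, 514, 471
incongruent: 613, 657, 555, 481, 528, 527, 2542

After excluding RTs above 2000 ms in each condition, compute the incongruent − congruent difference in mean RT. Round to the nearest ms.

incongruent: exclude 2542
M(congruent) = 4428/9 = 492.000
M(incongruent) = 3361/6 = 560.167
Difference = 560.167 − 492.000 = 68.167 ms

68 ms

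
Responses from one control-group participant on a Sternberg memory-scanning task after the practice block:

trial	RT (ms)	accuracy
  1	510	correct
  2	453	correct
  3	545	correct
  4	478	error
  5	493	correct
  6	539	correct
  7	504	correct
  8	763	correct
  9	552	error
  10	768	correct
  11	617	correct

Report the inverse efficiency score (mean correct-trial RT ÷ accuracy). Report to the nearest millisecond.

Correct trials (n=9): 510, 453, 545, 493, 539, 504, 763, 768, 617
Mean correct RT = 5192/9 = 576.8889 ms
Proportion correct = 9/11
IES = 576.8889 / (9/11) = 705.086 ms

705 ms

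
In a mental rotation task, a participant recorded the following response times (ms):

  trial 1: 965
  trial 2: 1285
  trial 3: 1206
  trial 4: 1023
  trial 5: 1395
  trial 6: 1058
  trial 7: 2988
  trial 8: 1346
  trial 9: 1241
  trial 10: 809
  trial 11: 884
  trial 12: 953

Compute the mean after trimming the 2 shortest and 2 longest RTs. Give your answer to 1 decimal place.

1134.6 ms

Sorted: 809, 884, 953, 965, 1023, 1058, 1206, 1241, 1285, 1346, 1395, 2988
Drop lowest 2 (809, 884) and highest 2 (1395, 2988)
Remaining (n=8): Σ = 9077, mean = 9077/8 = 1134.625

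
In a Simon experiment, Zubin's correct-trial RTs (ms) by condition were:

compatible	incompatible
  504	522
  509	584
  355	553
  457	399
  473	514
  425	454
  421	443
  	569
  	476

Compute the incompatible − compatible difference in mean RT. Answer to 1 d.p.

52.4 ms

M(compatible) = 3144/7 = 449.143
M(incompatible) = 4514/9 = 501.556
Difference = 501.556 − 449.143 = 52.413 ms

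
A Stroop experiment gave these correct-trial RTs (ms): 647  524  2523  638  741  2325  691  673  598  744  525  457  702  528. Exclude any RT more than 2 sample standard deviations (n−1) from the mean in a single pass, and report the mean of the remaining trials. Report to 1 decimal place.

622.3 ms

n = 14, ΣRT = 12316, M = 879.714
Σ(x−M)² = 5683514.86; s = √(5683514.86/13) = 661.206
Cutoffs: 879.714 ± 2·661.206 → [-442.7, 2202.1]
Outside: 2325, 2523 → excluded.
Retained (n=12): Σ = 7468, mean = 7468/12 = 622.333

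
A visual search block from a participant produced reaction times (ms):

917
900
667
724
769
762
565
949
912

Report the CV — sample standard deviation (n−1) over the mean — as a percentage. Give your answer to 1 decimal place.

16.6%

n = 9, Σ = 7165, M = 796.1111
Σ(x−M)² = 139392.889; s = √(139392.889/8) = 132.0004
CV = 132.0004 / 796.1111 = 0.16581 = 16.581%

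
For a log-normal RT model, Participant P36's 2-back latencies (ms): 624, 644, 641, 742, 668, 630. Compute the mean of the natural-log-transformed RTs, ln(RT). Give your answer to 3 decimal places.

ln(RT): 6.4362, 6.4677, 6.4630, 6.6093, 6.5043, 6.4457
Σ ln(RT) = 38.9262
Mean = 38.9262/6 = 6.48771

6.488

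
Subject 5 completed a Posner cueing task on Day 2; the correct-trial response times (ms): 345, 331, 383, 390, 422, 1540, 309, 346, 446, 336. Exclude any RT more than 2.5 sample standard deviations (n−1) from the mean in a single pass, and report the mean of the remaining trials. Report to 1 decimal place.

367.6 ms

n = 10, ΣRT = 4848, M = 484.800
Σ(x−M)² = 1253757.60; s = √(1253757.60/9) = 373.238
Cutoffs: 484.800 ± 2.5·373.238 → [-448.3, 1417.9]
Outside: 1540 → excluded.
Retained (n=9): Σ = 3308, mean = 3308/9 = 367.556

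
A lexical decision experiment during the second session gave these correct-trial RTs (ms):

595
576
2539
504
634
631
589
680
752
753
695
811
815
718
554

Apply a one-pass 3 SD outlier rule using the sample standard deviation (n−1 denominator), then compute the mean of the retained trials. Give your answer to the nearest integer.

n = 15, ΣRT = 11846, M = 789.733
Σ(x−M)² = 3400518.93; s = √(3400518.93/14) = 492.843
Cutoffs: 789.733 ± 3·492.843 → [-688.8, 2268.3]
Outside: 2539 → excluded.
Retained (n=14): Σ = 9307, mean = 9307/14 = 664.786

665 ms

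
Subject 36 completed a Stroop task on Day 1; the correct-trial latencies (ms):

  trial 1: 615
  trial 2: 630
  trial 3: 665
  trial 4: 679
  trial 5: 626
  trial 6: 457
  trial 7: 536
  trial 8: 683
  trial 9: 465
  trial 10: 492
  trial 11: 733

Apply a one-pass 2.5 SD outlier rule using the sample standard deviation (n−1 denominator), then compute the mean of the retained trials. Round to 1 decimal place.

598.3 ms

n = 11, ΣRT = 6581, M = 598.273
Σ(x−M)² = 91246.18; s = √(91246.18/10) = 95.523
Cutoffs: 598.273 ± 2.5·95.523 → [359.5, 837.1]
No RTs fall outside the cutoffs; all 11 retained. Mean = 6581/11 = 598.273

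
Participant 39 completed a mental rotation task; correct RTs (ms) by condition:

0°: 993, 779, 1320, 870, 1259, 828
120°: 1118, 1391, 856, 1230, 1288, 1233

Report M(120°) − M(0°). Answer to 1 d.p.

177.8 ms

M(0°) = 6049/6 = 1008.167
M(120°) = 7116/6 = 1186.000
Difference = 1186.000 − 1008.167 = 177.833 ms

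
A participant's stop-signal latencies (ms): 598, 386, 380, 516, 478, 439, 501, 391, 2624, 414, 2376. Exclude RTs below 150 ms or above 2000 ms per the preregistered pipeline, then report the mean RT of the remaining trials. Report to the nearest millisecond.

456 ms

Excluded: 2376, 2624
Retained (n=9): Σ = 4103
Mean = 4103/9 = 455.8889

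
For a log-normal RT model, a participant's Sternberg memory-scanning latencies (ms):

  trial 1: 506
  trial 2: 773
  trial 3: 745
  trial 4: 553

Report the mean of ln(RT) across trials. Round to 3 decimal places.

6.451

ln(RT): 6.2265, 6.6503, 6.6134, 6.3154
Σ ln(RT) = 25.8056
Mean = 25.8056/4 = 6.45139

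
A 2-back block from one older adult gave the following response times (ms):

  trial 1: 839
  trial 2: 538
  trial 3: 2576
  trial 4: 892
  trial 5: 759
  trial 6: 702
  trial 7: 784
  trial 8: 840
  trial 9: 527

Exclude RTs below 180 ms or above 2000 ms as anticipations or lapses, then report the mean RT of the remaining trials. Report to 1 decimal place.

735.1 ms

Excluded: 2576
Retained (n=8): Σ = 5881
Mean = 5881/8 = 735.1250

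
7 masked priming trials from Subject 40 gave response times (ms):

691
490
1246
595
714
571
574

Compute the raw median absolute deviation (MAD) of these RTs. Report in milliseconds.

96 ms

Sorted: 490, 571, 574, 595, 691, 714, 1246 → median = 595
|x − 595|: 96, 105, 651, 0, 119, 24, 21
Sorted deviations: 0, 21, 24, 96, 105, 119, 651 → MAD = 96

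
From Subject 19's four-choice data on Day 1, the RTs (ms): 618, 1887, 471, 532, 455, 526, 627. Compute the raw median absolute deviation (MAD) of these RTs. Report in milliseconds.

Sorted: 455, 471, 526, 532, 618, 627, 1887 → median = 532
|x − 532|: 86, 1355, 61, 0, 77, 6, 95
Sorted deviations: 0, 6, 61, 77, 86, 95, 1355 → MAD = 77

77 ms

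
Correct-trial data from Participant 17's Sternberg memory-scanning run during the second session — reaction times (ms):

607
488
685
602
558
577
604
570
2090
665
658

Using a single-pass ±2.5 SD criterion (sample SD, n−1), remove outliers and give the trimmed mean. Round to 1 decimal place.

601.4 ms

n = 11, ΣRT = 8104, M = 736.727
Σ(x−M)² = 2045082.18; s = √(2045082.18/10) = 452.226
Cutoffs: 736.727 ± 2.5·452.226 → [-393.8, 1867.3]
Outside: 2090 → excluded.
Retained (n=10): Σ = 6014, mean = 6014/10 = 601.400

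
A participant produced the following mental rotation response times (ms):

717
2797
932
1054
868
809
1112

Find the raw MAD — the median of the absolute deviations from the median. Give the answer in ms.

123 ms

Sorted: 717, 809, 868, 932, 1054, 1112, 2797 → median = 932
|x − 932|: 215, 1865, 0, 122, 64, 123, 180
Sorted deviations: 0, 64, 122, 123, 180, 215, 1865 → MAD = 123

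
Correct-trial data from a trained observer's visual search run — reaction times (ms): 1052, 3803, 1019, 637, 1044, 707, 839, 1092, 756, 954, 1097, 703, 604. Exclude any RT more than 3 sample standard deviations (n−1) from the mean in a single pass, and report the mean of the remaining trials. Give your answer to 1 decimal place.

875.3 ms

n = 13, ΣRT = 14307, M = 1100.538
Σ(x−M)² = 8298495.23; s = √(8298495.23/12) = 831.590
Cutoffs: 1100.538 ± 3·831.590 → [-1394.2, 3595.3]
Outside: 3803 → excluded.
Retained (n=12): Σ = 10504, mean = 10504/12 = 875.333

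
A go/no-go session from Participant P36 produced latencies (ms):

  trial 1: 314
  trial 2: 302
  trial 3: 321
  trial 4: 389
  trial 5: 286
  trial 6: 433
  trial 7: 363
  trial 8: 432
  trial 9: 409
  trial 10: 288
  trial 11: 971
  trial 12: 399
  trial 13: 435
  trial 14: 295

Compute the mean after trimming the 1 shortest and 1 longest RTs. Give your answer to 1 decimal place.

365.0 ms

Sorted: 286, 288, 295, 302, 314, 321, 363, 389, 399, 409, 432, 433, 435, 971
Drop lowest 1 (286) and highest 1 (971)
Remaining (n=12): Σ = 4380, mean = 4380/12 = 365.000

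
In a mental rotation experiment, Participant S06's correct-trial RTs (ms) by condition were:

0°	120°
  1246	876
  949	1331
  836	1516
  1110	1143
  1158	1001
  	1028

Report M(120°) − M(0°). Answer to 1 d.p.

89.4 ms

M(0°) = 5299/5 = 1059.800
M(120°) = 6895/6 = 1149.167
Difference = 1149.167 − 1059.800 = 89.367 ms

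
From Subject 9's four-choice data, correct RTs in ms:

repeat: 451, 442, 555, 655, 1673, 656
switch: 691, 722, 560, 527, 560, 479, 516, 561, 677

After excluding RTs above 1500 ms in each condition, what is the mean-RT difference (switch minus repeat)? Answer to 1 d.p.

repeat: exclude 1673
M(repeat) = 2759/5 = 551.800
M(switch) = 5293/9 = 588.111
Difference = 588.111 − 551.800 = 36.311 ms

36.3 ms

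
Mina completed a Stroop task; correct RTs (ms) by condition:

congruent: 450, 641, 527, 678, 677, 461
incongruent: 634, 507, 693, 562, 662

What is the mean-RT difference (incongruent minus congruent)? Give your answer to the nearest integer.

39 ms

M(congruent) = 3434/6 = 572.333
M(incongruent) = 3058/5 = 611.600
Difference = 611.600 − 572.333 = 39.267 ms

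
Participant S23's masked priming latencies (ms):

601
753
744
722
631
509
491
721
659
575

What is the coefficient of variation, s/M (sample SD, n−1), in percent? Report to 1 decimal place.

14.9%

n = 10, Σ = 6406, M = 640.6000
Σ(x−M)² = 82416.400; s = √(82416.400/9) = 95.6942
CV = 95.6942 / 640.6000 = 0.14938 = 14.938%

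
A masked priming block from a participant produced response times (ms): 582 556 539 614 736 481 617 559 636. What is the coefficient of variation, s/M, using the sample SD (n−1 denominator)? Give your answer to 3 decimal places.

0.122

n = 9, Σ = 5320, M = 591.1111
Σ(x−M)² = 41388.889; s = √(41388.889/8) = 71.9278
CV = 71.9278 / 591.1111 = 0.12168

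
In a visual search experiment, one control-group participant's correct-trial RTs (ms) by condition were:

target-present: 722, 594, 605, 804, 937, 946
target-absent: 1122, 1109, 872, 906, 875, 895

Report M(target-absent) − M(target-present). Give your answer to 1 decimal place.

195.2 ms

M(target-present) = 4608/6 = 768.000
M(target-absent) = 5779/6 = 963.167
Difference = 963.167 − 768.000 = 195.167 ms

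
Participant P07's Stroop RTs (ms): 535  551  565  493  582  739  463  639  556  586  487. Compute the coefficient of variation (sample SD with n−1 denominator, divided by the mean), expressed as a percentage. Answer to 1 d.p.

n = 11, Σ = 6196, M = 563.2727
Σ(x−M)² = 59298.182; s = √(59298.182/10) = 77.0053
CV = 77.0053 / 563.2727 = 0.13671 = 13.671%

13.7%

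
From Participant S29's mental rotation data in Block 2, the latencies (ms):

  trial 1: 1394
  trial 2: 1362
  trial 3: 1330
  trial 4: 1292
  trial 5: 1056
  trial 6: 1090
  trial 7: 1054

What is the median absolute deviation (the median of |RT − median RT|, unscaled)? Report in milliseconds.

102 ms

Sorted: 1054, 1056, 1090, 1292, 1330, 1362, 1394 → median = 1292
|x − 1292|: 102, 70, 38, 0, 236, 202, 238
Sorted deviations: 0, 38, 70, 102, 202, 236, 238 → MAD = 102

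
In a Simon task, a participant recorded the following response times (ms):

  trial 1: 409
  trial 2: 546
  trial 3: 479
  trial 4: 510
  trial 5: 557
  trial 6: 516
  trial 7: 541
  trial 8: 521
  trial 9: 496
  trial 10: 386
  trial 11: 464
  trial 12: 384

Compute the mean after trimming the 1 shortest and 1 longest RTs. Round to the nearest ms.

Sorted: 384, 386, 409, 464, 479, 496, 510, 516, 521, 541, 546, 557
Drop lowest 1 (384) and highest 1 (557)
Remaining (n=10): Σ = 4868, mean = 4868/10 = 486.800

487 ms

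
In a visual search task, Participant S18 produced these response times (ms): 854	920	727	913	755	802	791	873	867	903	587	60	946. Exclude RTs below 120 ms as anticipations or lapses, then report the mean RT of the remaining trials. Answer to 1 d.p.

Excluded: 60
Retained (n=12): Σ = 9938
Mean = 9938/12 = 828.1667

828.2 ms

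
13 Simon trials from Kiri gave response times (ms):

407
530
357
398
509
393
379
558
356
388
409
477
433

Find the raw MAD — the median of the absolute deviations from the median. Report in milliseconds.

Sorted: 356, 357, 379, 388, 393, 398, 407, 409, 433, 477, 509, 530, 558 → median = 407
|x − 407|: 0, 123, 50, 9, 102, 14, 28, 151, 51, 19, 2, 70, 26
Sorted deviations: 0, 2, 9, 14, 19, 26, 28, 50, 51, 70, 102, 123, 151 → MAD = 28

28 ms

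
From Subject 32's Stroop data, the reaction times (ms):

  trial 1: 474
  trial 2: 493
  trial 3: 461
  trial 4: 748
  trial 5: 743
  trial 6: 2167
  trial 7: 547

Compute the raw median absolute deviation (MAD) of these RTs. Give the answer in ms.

86 ms

Sorted: 461, 474, 493, 547, 743, 748, 2167 → median = 547
|x − 547|: 73, 54, 86, 201, 196, 1620, 0
Sorted deviations: 0, 54, 73, 86, 196, 201, 1620 → MAD = 86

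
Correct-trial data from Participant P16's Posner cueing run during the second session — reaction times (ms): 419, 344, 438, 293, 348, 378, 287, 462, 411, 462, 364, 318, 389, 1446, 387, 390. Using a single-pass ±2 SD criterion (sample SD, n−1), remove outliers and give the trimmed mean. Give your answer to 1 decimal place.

379.3 ms

n = 16, ΣRT = 7136, M = 446.000
Σ(x−M)² = 1108826.00; s = √(1108826.00/15) = 271.886
Cutoffs: 446.000 ± 2·271.886 → [-97.8, 989.8]
Outside: 1446 → excluded.
Retained (n=15): Σ = 5690, mean = 5690/15 = 379.333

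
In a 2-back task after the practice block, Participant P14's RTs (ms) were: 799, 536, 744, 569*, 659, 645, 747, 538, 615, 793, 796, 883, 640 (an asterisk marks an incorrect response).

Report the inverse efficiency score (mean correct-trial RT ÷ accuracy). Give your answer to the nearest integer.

758 ms

Correct trials (n=12): 799, 536, 744, 659, 645, 747, 538, 615, 793, 796, 883, 640
Mean correct RT = 8395/12 = 699.5833 ms
Proportion correct = 12/13
IES = 699.5833 / (12/13) = 757.882 ms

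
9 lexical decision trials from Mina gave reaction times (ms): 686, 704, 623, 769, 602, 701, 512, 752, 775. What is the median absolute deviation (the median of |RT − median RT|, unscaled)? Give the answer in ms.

Sorted: 512, 602, 623, 686, 701, 704, 752, 769, 775 → median = 701
|x − 701|: 15, 3, 78, 68, 99, 0, 189, 51, 74
Sorted deviations: 0, 3, 15, 51, 68, 74, 78, 99, 189 → MAD = 68

68 ms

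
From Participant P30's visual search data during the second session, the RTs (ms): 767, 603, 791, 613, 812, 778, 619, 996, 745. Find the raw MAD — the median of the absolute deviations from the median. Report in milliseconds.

45 ms

Sorted: 603, 613, 619, 745, 767, 778, 791, 812, 996 → median = 767
|x − 767|: 0, 164, 24, 154, 45, 11, 148, 229, 22
Sorted deviations: 0, 11, 22, 24, 45, 148, 154, 164, 229 → MAD = 45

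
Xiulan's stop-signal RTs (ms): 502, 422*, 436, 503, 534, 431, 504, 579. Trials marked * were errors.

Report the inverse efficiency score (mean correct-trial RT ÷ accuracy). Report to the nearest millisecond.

Correct trials (n=7): 502, 436, 503, 534, 431, 504, 579
Mean correct RT = 3489/7 = 498.4286 ms
Proportion correct = 7/8
IES = 498.4286 / (7/8) = 569.633 ms

570 ms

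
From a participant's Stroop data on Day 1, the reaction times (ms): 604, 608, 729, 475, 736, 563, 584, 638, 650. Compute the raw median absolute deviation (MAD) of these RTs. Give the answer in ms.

Sorted: 475, 563, 584, 604, 608, 638, 650, 729, 736 → median = 608
|x − 608|: 4, 0, 121, 133, 128, 45, 24, 30, 42
Sorted deviations: 0, 4, 24, 30, 42, 45, 121, 128, 133 → MAD = 42

42 ms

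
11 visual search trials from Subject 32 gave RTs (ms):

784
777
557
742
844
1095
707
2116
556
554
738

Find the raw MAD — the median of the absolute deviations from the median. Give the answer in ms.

Sorted: 554, 556, 557, 707, 738, 742, 777, 784, 844, 1095, 2116 → median = 742
|x − 742|: 42, 35, 185, 0, 102, 353, 35, 1374, 186, 188, 4
Sorted deviations: 0, 4, 35, 35, 42, 102, 185, 186, 188, 353, 1374 → MAD = 102

102 ms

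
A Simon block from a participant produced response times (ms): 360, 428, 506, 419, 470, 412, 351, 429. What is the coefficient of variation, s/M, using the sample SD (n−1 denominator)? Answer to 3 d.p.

0.122

n = 8, Σ = 3375, M = 421.8750
Σ(x−M)² = 18438.875; s = √(18438.875/7) = 51.3237
CV = 51.3237 / 421.8750 = 0.12166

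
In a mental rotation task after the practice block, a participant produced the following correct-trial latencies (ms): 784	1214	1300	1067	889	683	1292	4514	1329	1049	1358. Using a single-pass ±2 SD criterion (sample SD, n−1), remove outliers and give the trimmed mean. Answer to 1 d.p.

1096.5 ms

n = 11, ΣRT = 15479, M = 1407.182
Σ(x−M)² = 11148249.64; s = √(11148249.64/10) = 1055.853
Cutoffs: 1407.182 ± 2·1055.853 → [-704.5, 3518.9]
Outside: 4514 → excluded.
Retained (n=10): Σ = 10965, mean = 10965/10 = 1096.500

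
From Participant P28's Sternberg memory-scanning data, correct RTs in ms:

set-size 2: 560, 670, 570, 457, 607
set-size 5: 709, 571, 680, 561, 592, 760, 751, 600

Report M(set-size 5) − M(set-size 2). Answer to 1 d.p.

80.2 ms

M(set-size 2) = 2864/5 = 572.800
M(set-size 5) = 5224/8 = 653.000
Difference = 653.000 − 572.800 = 80.200 ms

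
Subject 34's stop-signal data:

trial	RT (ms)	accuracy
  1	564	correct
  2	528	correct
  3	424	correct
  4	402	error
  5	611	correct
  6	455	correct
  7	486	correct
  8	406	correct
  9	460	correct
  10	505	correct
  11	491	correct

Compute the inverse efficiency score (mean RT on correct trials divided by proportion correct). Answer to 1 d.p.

Correct trials (n=10): 564, 528, 424, 611, 455, 486, 406, 460, 505, 491
Mean correct RT = 4930/10 = 493.0000 ms
Proportion correct = 10/11
IES = 493.0000 / (10/11) = 542.300 ms

542.3 ms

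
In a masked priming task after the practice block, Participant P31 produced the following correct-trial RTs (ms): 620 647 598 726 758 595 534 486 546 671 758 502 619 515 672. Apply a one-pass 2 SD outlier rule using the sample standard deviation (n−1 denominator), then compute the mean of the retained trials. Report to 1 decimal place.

616.5 ms

n = 15, ΣRT = 9247, M = 616.467
Σ(x−M)² = 112057.73; s = √(112057.73/14) = 89.466
Cutoffs: 616.467 ± 2·89.466 → [437.5, 795.4]
No RTs fall outside the cutoffs; all 15 retained. Mean = 9247/15 = 616.467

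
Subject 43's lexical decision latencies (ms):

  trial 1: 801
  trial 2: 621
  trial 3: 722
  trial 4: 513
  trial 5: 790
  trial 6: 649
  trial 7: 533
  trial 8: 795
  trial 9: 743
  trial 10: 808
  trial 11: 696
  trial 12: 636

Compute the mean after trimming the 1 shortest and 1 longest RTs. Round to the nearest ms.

Sorted: 513, 533, 621, 636, 649, 696, 722, 743, 790, 795, 801, 808
Drop lowest 1 (513) and highest 1 (808)
Remaining (n=10): Σ = 6986, mean = 6986/10 = 698.600

699 ms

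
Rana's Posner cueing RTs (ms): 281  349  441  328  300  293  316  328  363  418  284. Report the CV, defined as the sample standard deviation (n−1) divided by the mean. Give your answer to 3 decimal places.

n = 11, Σ = 3701, M = 336.4545
Σ(x−M)² = 28046.727; s = √(28046.727/10) = 52.9592
CV = 52.9592 / 336.4545 = 0.15740

0.157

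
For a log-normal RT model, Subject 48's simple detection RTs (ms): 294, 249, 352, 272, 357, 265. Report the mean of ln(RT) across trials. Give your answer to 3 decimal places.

5.688

ln(RT): 5.6836, 5.5175, 5.8636, 5.6058, 5.8777, 5.5797
Σ ln(RT) = 34.1279
Mean = 34.1279/6 = 5.68799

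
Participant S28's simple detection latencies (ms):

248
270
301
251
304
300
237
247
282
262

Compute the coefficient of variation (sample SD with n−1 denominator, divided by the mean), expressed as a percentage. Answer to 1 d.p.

n = 10, Σ = 2702, M = 270.2000
Σ(x−M)² = 5687.600; s = √(5687.600/9) = 25.1387
CV = 25.1387 / 270.2000 = 0.09304 = 9.304%

9.3%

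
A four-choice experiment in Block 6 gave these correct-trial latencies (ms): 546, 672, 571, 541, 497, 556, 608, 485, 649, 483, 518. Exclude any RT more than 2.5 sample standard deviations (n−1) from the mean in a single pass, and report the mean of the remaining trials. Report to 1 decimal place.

556.9 ms

n = 11, ΣRT = 6126, M = 556.909
Σ(x−M)² = 40644.91; s = √(40644.91/10) = 63.753
Cutoffs: 556.909 ± 2.5·63.753 → [397.5, 716.3]
No RTs fall outside the cutoffs; all 11 retained. Mean = 6126/11 = 556.909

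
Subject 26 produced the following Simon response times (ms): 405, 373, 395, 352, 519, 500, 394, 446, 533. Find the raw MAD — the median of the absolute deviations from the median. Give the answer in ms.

Sorted: 352, 373, 394, 395, 405, 446, 500, 519, 533 → median = 405
|x − 405|: 0, 32, 10, 53, 114, 95, 11, 41, 128
Sorted deviations: 0, 10, 11, 32, 41, 53, 95, 114, 128 → MAD = 41

41 ms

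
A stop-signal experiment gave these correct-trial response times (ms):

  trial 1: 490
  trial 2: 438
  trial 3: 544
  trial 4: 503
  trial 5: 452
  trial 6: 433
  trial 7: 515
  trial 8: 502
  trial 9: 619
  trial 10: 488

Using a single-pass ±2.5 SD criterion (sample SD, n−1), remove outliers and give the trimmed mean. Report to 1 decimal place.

498.4 ms

n = 10, ΣRT = 4984, M = 498.400
Σ(x−M)² = 27190.40; s = √(27190.40/9) = 54.965
Cutoffs: 498.400 ± 2.5·54.965 → [361.0, 635.8]
No RTs fall outside the cutoffs; all 10 retained. Mean = 4984/10 = 498.400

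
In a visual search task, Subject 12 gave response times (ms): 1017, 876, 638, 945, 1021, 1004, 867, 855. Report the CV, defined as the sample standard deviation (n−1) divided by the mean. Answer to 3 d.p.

n = 8, Σ = 7223, M = 902.8750
Σ(x−M)² = 113438.875; s = √(113438.875/7) = 127.3010
CV = 127.3010 / 902.8750 = 0.14100

0.141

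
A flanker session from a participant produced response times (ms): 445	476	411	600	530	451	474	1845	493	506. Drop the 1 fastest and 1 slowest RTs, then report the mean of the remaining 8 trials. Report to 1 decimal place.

496.9 ms

Sorted: 411, 445, 451, 474, 476, 493, 506, 530, 600, 1845
Drop lowest 1 (411) and highest 1 (1845)
Remaining (n=8): Σ = 3975, mean = 3975/8 = 496.875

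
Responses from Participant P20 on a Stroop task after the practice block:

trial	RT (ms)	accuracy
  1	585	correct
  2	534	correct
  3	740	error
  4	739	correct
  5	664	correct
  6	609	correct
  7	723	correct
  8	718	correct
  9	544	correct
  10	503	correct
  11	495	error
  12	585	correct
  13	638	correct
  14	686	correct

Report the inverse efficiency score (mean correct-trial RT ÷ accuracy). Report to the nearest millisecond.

Correct trials (n=12): 585, 534, 739, 664, 609, 723, 718, 544, 503, 585, 638, 686
Mean correct RT = 7528/12 = 627.3333 ms
Proportion correct = 12/14
IES = 627.3333 / (12/14) = 731.889 ms

732 ms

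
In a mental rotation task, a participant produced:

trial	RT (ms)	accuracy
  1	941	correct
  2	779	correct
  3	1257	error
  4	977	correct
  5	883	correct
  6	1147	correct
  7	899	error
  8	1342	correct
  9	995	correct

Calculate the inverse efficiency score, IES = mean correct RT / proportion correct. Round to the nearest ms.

Correct trials (n=7): 941, 779, 977, 883, 1147, 1342, 995
Mean correct RT = 7064/7 = 1009.1429 ms
Proportion correct = 7/9
IES = 1009.1429 / (7/9) = 1297.469 ms

1297 ms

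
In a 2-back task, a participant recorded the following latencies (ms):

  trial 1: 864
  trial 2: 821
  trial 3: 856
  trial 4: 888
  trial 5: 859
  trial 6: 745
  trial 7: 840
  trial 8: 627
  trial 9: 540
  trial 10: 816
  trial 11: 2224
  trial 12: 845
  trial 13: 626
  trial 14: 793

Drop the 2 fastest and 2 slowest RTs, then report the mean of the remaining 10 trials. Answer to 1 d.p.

Sorted: 540, 626, 627, 745, 793, 816, 821, 840, 845, 856, 859, 864, 888, 2224
Drop lowest 2 (540, 626) and highest 2 (888, 2224)
Remaining (n=10): Σ = 8066, mean = 8066/10 = 806.600

806.6 ms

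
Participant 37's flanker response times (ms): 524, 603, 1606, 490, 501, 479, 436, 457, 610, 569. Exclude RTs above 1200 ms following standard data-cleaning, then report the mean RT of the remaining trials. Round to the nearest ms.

Excluded: 1606
Retained (n=9): Σ = 4669
Mean = 4669/9 = 518.7778

519 ms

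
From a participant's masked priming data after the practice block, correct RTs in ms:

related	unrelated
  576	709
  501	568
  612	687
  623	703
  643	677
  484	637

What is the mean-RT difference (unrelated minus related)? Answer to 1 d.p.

90.3 ms

M(related) = 3439/6 = 573.167
M(unrelated) = 3981/6 = 663.500
Difference = 663.500 − 573.167 = 90.333 ms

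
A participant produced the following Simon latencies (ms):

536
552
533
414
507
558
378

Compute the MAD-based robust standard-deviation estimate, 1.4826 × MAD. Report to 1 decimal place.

Sorted: 378, 414, 507, 533, 536, 552, 558 → median = 533
|x − 533| sorted: 0, 3, 19, 25, 26, 119, 155 → MAD = 25
Robust SD ≈ 1.4826 × 25 = 37.065

37.1 ms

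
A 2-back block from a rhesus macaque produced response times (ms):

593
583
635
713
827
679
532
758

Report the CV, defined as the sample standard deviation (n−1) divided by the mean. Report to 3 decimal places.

0.148

n = 8, Σ = 5320, M = 665.0000
Σ(x−M)² = 67890.000; s = √(67890.000/7) = 98.4813
CV = 98.4813 / 665.0000 = 0.14809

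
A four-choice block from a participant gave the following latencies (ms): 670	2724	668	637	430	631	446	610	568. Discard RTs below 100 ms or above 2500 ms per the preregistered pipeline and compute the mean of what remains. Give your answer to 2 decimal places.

582.50 ms

Excluded: 2724
Retained (n=8): Σ = 4660
Mean = 4660/8 = 582.5000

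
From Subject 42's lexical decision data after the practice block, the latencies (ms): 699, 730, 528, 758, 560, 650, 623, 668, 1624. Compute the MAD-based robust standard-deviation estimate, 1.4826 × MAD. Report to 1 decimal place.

Sorted: 528, 560, 623, 650, 668, 699, 730, 758, 1624 → median = 668
|x − 668| sorted: 0, 18, 31, 45, 62, 90, 108, 140, 956 → MAD = 62
Robust SD ≈ 1.4826 × 62 = 91.921

91.9 ms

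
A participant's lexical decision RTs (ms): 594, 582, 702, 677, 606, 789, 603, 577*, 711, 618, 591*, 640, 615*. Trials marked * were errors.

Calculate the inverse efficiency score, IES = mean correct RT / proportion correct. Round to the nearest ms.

848 ms

Correct trials (n=10): 594, 582, 702, 677, 606, 789, 603, 711, 618, 640
Mean correct RT = 6522/10 = 652.2000 ms
Proportion correct = 10/13
IES = 652.2000 / (10/13) = 847.860 ms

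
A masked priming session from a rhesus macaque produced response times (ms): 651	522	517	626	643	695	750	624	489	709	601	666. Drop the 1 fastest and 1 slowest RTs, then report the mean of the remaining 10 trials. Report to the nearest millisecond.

625 ms

Sorted: 489, 517, 522, 601, 624, 626, 643, 651, 666, 695, 709, 750
Drop lowest 1 (489) and highest 1 (750)
Remaining (n=10): Σ = 6254, mean = 6254/10 = 625.400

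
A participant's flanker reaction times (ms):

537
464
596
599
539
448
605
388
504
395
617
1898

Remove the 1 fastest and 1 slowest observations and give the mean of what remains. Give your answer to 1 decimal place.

Sorted: 388, 395, 448, 464, 504, 537, 539, 596, 599, 605, 617, 1898
Drop lowest 1 (388) and highest 1 (1898)
Remaining (n=10): Σ = 5304, mean = 5304/10 = 530.400

530.4 ms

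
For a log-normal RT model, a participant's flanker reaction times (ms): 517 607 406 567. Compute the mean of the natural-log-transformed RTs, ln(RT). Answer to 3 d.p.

6.251

ln(RT): 6.2480, 6.4085, 6.0064, 6.3404
Σ ln(RT) = 25.0033
Mean = 25.0033/4 = 6.25082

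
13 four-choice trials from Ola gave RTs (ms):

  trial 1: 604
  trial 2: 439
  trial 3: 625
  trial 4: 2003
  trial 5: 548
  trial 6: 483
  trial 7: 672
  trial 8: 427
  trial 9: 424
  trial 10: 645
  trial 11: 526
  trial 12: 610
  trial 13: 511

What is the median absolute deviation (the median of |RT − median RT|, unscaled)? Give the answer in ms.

77 ms

Sorted: 424, 427, 439, 483, 511, 526, 548, 604, 610, 625, 645, 672, 2003 → median = 548
|x − 548|: 56, 109, 77, 1455, 0, 65, 124, 121, 124, 97, 22, 62, 37
Sorted deviations: 0, 22, 37, 56, 62, 65, 77, 97, 109, 121, 124, 124, 1455 → MAD = 77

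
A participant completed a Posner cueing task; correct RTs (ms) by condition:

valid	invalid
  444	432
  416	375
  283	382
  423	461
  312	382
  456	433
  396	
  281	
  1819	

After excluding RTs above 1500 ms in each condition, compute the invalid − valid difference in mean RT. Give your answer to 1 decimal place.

34.5 ms

valid: exclude 1819
M(valid) = 3011/8 = 376.375
M(invalid) = 2465/6 = 410.833
Difference = 410.833 − 376.375 = 34.458 ms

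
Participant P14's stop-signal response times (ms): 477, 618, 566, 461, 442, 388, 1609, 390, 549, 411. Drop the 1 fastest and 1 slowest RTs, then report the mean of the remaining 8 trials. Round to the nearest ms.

489 ms

Sorted: 388, 390, 411, 442, 461, 477, 549, 566, 618, 1609
Drop lowest 1 (388) and highest 1 (1609)
Remaining (n=8): Σ = 3914, mean = 3914/8 = 489.250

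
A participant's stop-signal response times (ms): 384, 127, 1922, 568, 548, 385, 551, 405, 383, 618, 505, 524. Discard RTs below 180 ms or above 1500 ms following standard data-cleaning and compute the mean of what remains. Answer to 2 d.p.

487.10 ms

Excluded: 127, 1922
Retained (n=10): Σ = 4871
Mean = 4871/10 = 487.1000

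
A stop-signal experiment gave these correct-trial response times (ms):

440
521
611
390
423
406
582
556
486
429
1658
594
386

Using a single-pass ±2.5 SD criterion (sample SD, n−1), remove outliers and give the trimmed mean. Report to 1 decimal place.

485.3 ms

n = 13, ΣRT = 7482, M = 575.538
Σ(x−M)² = 1346941.23; s = √(1346941.23/12) = 335.030
Cutoffs: 575.538 ± 2.5·335.030 → [-262.0, 1413.1]
Outside: 1658 → excluded.
Retained (n=12): Σ = 5824, mean = 5824/12 = 485.333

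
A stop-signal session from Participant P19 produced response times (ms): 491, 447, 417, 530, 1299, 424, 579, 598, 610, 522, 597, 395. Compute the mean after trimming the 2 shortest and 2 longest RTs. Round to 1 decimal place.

523.5 ms

Sorted: 395, 417, 424, 447, 491, 522, 530, 579, 597, 598, 610, 1299
Drop lowest 2 (395, 417) and highest 2 (610, 1299)
Remaining (n=8): Σ = 4188, mean = 4188/8 = 523.500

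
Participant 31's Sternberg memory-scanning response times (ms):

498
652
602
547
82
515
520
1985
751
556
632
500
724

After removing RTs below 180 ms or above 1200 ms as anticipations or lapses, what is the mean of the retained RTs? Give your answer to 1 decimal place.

590.6 ms

Excluded: 82, 1985
Retained (n=11): Σ = 6497
Mean = 6497/11 = 590.6364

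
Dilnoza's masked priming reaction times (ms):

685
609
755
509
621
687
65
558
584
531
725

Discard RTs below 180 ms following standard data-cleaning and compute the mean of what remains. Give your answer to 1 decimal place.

626.4 ms

Excluded: 65
Retained (n=10): Σ = 6264
Mean = 6264/10 = 626.4000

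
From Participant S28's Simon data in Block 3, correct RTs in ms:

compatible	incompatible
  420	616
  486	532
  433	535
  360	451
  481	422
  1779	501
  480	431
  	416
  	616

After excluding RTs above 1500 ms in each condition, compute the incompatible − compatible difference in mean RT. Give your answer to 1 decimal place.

58.9 ms

compatible: exclude 1779
M(compatible) = 2660/6 = 443.333
M(incompatible) = 4520/9 = 502.222
Difference = 502.222 − 443.333 = 58.889 ms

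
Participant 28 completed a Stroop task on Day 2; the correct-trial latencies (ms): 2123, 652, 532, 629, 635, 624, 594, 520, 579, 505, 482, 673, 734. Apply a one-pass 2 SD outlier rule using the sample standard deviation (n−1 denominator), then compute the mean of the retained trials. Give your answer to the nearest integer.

n = 13, ΣRT = 9282, M = 714.000
Σ(x−M)² = 2213662.00; s = √(2213662.00/12) = 429.502
Cutoffs: 714.000 ± 2·429.502 → [-145.0, 1573.0]
Outside: 2123 → excluded.
Retained (n=12): Σ = 7159, mean = 7159/12 = 596.583

597 ms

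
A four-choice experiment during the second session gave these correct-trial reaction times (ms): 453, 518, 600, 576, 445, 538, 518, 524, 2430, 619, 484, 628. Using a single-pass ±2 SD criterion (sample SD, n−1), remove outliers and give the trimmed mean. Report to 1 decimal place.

536.6 ms

n = 12, ΣRT = 8333, M = 694.417
Σ(x−M)² = 3325804.92; s = √(3325804.92/11) = 549.860
Cutoffs: 694.417 ± 2·549.860 → [-405.3, 1794.1]
Outside: 2430 → excluded.
Retained (n=11): Σ = 5903, mean = 5903/11 = 536.636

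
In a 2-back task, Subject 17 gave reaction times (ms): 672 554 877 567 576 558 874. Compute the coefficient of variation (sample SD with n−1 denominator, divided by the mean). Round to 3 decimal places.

n = 7, Σ = 4678, M = 668.2857
Σ(x−M)² = 129893.429; s = √(129893.429/6) = 147.1357
CV = 147.1357 / 668.2857 = 0.22017

0.220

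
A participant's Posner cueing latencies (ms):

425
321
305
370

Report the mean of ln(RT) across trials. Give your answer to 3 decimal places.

ln(RT): 6.0521, 5.7714, 5.7203, 5.9135
Σ ln(RT) = 23.4573
Mean = 23.4573/4 = 5.86434

5.864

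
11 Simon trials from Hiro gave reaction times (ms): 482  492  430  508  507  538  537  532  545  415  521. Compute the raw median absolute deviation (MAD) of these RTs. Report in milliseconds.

Sorted: 415, 430, 482, 492, 507, 508, 521, 532, 537, 538, 545 → median = 508
|x − 508|: 26, 16, 78, 0, 1, 30, 29, 24, 37, 93, 13
Sorted deviations: 0, 1, 13, 16, 24, 26, 29, 30, 37, 78, 93 → MAD = 26

26 ms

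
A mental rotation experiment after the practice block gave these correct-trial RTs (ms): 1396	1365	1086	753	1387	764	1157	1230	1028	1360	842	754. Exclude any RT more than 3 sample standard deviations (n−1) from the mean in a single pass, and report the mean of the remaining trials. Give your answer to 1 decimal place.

1093.5 ms

n = 12, ΣRT = 13122, M = 1093.500
Σ(x−M)² = 752417.00; s = √(752417.00/11) = 261.537
Cutoffs: 1093.500 ± 3·261.537 → [308.9, 1878.1]
No RTs fall outside the cutoffs; all 12 retained. Mean = 13122/12 = 1093.500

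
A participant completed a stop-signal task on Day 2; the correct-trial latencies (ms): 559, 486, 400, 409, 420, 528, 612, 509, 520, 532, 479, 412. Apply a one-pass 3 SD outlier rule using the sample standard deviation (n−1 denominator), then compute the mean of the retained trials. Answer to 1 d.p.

n = 12, ΣRT = 5866, M = 488.833
Σ(x−M)² = 49879.67; s = √(49879.67/11) = 67.339
Cutoffs: 488.833 ± 3·67.339 → [286.8, 690.8]
No RTs fall outside the cutoffs; all 12 retained. Mean = 5866/12 = 488.833

488.8 ms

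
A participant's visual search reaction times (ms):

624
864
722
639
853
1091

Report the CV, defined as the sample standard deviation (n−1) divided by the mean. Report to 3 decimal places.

0.220

n = 6, Σ = 4793, M = 798.8333
Σ(x−M)² = 154558.833; s = √(154558.833/5) = 175.8174
CV = 175.8174 / 798.8333 = 0.22009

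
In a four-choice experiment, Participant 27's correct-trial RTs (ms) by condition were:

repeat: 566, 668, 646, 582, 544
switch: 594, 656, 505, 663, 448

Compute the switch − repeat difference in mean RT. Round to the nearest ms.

-28 ms

M(repeat) = 3006/5 = 601.200
M(switch) = 2866/5 = 573.200
Difference = 573.200 − 601.200 = -28.000 ms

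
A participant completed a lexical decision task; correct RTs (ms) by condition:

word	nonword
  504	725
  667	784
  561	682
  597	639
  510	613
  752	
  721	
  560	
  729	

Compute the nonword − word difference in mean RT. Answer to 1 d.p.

M(word) = 5601/9 = 622.333
M(nonword) = 3443/5 = 688.600
Difference = 688.600 − 622.333 = 66.267 ms

66.3 ms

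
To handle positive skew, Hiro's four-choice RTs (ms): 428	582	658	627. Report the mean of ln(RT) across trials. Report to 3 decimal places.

6.339

ln(RT): 6.0591, 6.3665, 6.4892, 6.4409
Σ ln(RT) = 25.3557
Mean = 25.3557/4 = 6.33894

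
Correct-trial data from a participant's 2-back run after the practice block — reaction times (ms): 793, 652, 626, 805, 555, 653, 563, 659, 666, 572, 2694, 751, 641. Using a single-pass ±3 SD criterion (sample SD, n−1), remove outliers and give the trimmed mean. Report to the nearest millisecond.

661 ms

n = 13, ΣRT = 10630, M = 817.692
Σ(x−M)² = 3890726.77; s = √(3890726.77/12) = 569.410
Cutoffs: 817.692 ± 3·569.410 → [-890.5, 2525.9]
Outside: 2694 → excluded.
Retained (n=12): Σ = 7936, mean = 7936/12 = 661.333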